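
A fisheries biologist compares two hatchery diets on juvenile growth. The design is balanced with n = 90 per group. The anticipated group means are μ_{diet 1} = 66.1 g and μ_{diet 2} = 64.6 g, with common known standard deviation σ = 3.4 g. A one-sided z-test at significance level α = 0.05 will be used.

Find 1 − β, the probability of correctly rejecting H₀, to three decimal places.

Standardized effect: d = |μ_{diet 1} − μ_{diet 2}| / σ = |66.1 − 64.6| / 3.4 = 0.4412
Noncentrality parameter: δ = d·√(n/2) = 0.4412 × √(90/2) = 2.9595
One-sided α = 0.05 → critical value z_{0.05} = 1.645.
Power = Φ(δ − 1.645) = Φ(1.315) = 0.9057.

Power ≈ 0.906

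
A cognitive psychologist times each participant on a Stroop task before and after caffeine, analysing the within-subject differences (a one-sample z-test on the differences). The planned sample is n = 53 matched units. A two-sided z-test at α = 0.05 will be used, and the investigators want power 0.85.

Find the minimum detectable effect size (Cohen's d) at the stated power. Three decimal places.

Required noncentrality: δ = z_{0.025} + z_{0.15} = 1.960 + 1.036 = 2.996.
(The second rejection-region term Φ(−δ − z_{α/2}) is negligible and dropped.)
δ = d·√n ⇒ d = δ/√n = 2.996/√53 = 0.4116.

d ≈ 0.412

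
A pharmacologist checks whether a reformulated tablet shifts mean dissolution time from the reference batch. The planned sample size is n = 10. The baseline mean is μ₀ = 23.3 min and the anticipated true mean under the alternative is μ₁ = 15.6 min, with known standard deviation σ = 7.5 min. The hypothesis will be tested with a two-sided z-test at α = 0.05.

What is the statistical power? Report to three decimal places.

Standardized effect: d = |μ₁ − μ₀| / σ = |15.6 − 23.3| / 7.5 = 1.0267
Noncentrality parameter: δ = d·√n = 1.0267 × √10 = 3.2466
Critical value for a two-sided test at α = 0.05: z_{α/2} = 1.960.
Power = Φ(δ − 1.960) + Φ(−δ − 1.960) = Φ(1.287) + Φ(-5.207) = 0.9009 + 0.0000 = 0.9009.

Power ≈ 0.901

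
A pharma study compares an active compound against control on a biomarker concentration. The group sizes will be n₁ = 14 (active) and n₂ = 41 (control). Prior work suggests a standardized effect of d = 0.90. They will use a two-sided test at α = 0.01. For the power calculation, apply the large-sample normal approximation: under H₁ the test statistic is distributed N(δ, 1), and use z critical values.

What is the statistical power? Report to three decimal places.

Noncentrality parameter: δ = d / √(1/n₁ + 1/n₂) = 0.90 / √(1/14 + 1/41) = 2.9075
Critical value for a two-sided test at α = 0.01: z_{α/2} = 2.576.
Power = Φ(δ − 2.576) + Φ(−δ − 2.576) = Φ(0.332) + Φ(-5.483) = 0.6299 + 0.0000 = 0.6299.

Power ≈ 0.630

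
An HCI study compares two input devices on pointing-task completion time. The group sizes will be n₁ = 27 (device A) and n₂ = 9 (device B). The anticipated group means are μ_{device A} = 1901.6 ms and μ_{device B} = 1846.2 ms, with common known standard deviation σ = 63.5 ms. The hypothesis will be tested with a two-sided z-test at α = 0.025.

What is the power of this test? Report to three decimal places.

Standardized effect: d = |μ_{device A} − μ_{device B}| / σ = |1901.6 − 1846.2| / 63.5 = 0.8724
Noncentrality parameter: λ = d / √(1/n₁ + 1/n₂) = 0.8724 / √(1/27 + 1/9) = 2.2667
Two-sided α = 0.025 → critical value z_{0.0125} = 2.241.
Power = Φ(λ − 2.241) + Φ(−λ − 2.241) = Φ(0.025) + Φ(-4.508) = 0.5101 + 0.0000 = 0.5101.

Power ≈ 0.510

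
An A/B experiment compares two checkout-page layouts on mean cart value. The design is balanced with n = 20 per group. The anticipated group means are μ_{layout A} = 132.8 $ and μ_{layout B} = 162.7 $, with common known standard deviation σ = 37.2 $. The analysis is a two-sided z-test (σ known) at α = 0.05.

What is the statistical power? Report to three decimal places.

Power ≈ 0.720

Standardized effect: d = |μ_{layout A} − μ_{layout B}| / σ = |132.8 − 162.7| / 37.2 = 0.8038
Noncentrality parameter: δ = d·√(n/2) = 0.8038 × √(20/2) = 2.5417
Two-sided α = 0.05 → critical value z_{0.025} = 1.960.
Power = Φ(δ − 1.960) + Φ(−δ − 1.960) = Φ(0.582) + Φ(-4.502) = 0.7196 + 0.0000 = 0.7196.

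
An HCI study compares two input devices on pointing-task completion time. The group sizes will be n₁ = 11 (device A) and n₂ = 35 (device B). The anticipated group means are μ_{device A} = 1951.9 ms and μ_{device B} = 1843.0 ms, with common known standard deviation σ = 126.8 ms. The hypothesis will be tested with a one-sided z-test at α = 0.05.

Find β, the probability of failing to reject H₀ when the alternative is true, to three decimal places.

β ≈ 0.201

Standardized effect: d = |μ_{device A} − μ_{device B}| / σ = |1951.9 − 1843.0| / 126.8 = 0.8588
Noncentrality parameter: δ = d / √(1/n₁ + 1/n₂) = 0.8588 / √(1/11 + 1/35) = 2.4846
One-sided α = 0.05 → critical value z_{0.05} = 1.645.
Power = P(Z > 1.645 − δ) = Φ(0.840) = 0.7995.
Type II error: β = 1 − power = 1 − 0.7995 = 0.2005.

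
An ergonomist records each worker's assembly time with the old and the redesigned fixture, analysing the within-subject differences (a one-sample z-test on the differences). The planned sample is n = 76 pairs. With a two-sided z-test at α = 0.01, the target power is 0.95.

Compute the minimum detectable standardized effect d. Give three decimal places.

d ≈ 0.484

Required noncentrality: δ = z_{0.005} + z_{0.05} = 2.576 + 1.645 = 4.221.
(Lower-tail contribution to power is negligible for δ > 0.)
δ = d·√n ⇒ d = δ/√n = 4.221/√76 = 0.4841.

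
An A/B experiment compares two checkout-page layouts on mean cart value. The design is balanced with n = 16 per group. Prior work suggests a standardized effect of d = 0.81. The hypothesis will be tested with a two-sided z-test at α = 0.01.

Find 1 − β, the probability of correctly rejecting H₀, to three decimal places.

Power ≈ 0.388

Noncentrality parameter: δ = d·√(n/2) = 0.81 × √(16/2) = 2.2910
Two-sided α = 0.01 → critical value z_{0.005} = 2.576.
Power = Φ(δ − 2.576) + Φ(−δ − 2.576) = Φ(-0.285) + Φ(-4.867) = 0.3879 + 0.0000 = 0.3879.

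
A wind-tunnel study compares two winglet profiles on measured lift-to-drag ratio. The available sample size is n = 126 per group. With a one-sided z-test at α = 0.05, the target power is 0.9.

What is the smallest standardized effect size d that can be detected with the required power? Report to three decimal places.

Required noncentrality: δ = z_{0.05} + z_{0.10} = 1.645 + 1.282 = 2.926.
δ = d·√(n/2) ⇒ d = δ/√(n/2) = 2.926/√(126/2) = 0.3687.

d ≈ 0.369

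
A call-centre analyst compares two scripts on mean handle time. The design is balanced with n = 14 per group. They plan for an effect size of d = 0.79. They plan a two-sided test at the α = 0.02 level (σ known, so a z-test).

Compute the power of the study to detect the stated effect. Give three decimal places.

Power ≈ 0.407

Noncentrality parameter: δ = d·√(n/2) = 0.79 × √(14/2) = 2.0901
Two-sided α = 0.02 → critical value z_{0.01} = 2.326.
Power = Φ(δ − 2.326) + Φ(−δ − 2.326) = Φ(-0.236) + Φ(-4.416) = 0.4066 + 0.0000 = 0.4066.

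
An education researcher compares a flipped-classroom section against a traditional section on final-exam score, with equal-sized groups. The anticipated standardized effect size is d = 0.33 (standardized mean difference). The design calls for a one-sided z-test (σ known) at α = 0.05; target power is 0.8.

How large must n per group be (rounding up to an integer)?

n = 114 per group

For power 0.8 need Φ(δ − z_{0.05}) = 0.8, so δ = z_{0.05} + z_{0.20} = 1.645 + 0.842 = 2.486.
δ = d·√(n/2) ⇒ n = 2(δ/d)² = 2 × (2.486 / 0.33)² = 113.55.
Round up to the next whole unit.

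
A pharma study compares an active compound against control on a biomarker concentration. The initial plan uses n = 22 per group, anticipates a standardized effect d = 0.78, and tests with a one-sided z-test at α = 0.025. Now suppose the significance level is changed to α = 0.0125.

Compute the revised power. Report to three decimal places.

Power ≈ 0.635

δ = d·√(n/2) = 0.78 × √(22/2) = 2.5870 (unchanged). New critical value: z_{0.0125} = 2.241.
Revised power = P(Z > 2.241 − δ) = Φ(0.346) = 0.6352.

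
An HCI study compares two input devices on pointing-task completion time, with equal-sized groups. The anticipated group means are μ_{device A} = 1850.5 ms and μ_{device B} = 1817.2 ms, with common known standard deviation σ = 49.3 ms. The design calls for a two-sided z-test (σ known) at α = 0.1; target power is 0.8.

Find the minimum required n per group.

Standardized effect: d = |μ_{device A} − μ_{device B}| / σ = |1850.5 − 1817.2| / 49.3 = 0.6755
For power 0.8 need Φ(δ − z_{0.05}) = 0.8, so δ = z_{0.05} + z_{0.20} = 1.645 + 0.842 = 2.486.
(Ignoring the negligible lower-tail rejection probability gives the usual closed-form inversion.)
δ = d·√(n/2) ⇒ n = 2(δ/d)² = 2 × (2.486 / 0.6755)² = 27.10.
Round up to the next whole unit.

n = 28 per group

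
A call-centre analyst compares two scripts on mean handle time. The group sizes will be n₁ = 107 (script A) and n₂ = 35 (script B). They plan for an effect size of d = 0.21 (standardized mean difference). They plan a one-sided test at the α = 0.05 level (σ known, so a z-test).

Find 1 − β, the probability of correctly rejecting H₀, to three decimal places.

Noncentrality parameter: δ = d / √(1/n₁ + 1/n₂) = 0.21 / √(1/107 + 1/35) = 1.0785
One-sided α = 0.05 → critical value z_{0.05} = 1.645.
Power = Φ(δ − 1.645) = Φ(-0.566) = 0.2856.

Power ≈ 0.286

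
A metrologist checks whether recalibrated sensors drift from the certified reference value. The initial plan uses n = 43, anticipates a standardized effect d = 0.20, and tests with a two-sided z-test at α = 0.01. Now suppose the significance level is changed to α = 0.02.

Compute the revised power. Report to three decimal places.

δ = d·√n = 0.20 × √43 = 1.3115 (unchanged). New critical value: z_{0.01} = 2.326.
Revised power = Φ(δ − 2.326) + Φ(−δ − 2.326) = Φ(-1.015) + Φ(-3.638) = 0.1551 + 0.0001 = 0.1552.

Power ≈ 0.155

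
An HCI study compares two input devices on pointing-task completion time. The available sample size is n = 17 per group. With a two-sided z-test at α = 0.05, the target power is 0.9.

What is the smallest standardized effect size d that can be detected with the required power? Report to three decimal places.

Need Φ(δ − 1.960) = 0.9, so δ = 1.960 + 1.282 = 3.242.
(The second rejection-region term Φ(−δ − z_{α/2}) is negligible and dropped.)
δ = d·√(n/2) ⇒ d = δ/√(n/2) = 3.242/√(17/2) = 1.1118.

d ≈ 1.112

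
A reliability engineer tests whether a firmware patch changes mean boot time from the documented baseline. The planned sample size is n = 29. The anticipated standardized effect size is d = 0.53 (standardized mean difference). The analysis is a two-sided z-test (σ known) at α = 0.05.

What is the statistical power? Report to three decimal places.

Power ≈ 0.814

Noncentrality parameter: δ = d·√n = 0.53 × √29 = 2.8541
Critical value for a two-sided test at α = 0.05: z_{α/2} = 1.960.
Power = Φ(δ − 1.960) + Φ(−δ − 1.960) = Φ(0.894) + Φ(-4.814) = 0.8144 + 0.0000 = 0.8144.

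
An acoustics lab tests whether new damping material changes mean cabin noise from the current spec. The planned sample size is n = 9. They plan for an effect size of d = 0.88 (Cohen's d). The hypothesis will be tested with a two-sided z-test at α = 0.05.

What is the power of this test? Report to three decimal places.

Power ≈ 0.752

Noncentrality parameter: δ = d·√n = 0.88 × √9 = 2.6400
Critical value for a two-sided test at α = 0.05: z_{α/2} = 1.960.
Power = Φ(δ − 1.960) + Φ(−δ − 1.960) = Φ(0.680) + Φ(-4.600) = 0.7518 + 0.0000 = 0.7518.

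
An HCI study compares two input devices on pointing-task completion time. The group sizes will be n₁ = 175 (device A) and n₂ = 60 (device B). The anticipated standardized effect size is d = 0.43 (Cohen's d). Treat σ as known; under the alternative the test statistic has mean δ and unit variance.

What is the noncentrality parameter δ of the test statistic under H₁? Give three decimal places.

δ ≈ 2.874

δ = d / √(1/n₁ + 1/n₂) = 0.43 / √(1/175 + 1/60) = 2.8743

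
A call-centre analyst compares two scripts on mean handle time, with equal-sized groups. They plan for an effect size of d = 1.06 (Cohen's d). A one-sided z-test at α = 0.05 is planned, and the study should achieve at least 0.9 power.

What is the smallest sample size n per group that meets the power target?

n = 16 per group

Set Φ(δ − 1.645) = 0.9; then δ − 1.645 = Φ⁻¹(0.9) = 1.282, giving δ = 2.926.
δ = d·√(n/2) ⇒ n = 2(δ/d)² = 2 × (2.926 / 1.06)² = 15.24.
Rounding up, n = 16 per group.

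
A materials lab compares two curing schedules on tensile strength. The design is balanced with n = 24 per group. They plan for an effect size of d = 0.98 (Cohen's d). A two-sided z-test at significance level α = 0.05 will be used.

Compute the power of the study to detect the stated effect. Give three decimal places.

Noncentrality parameter: δ = d·√(n/2) = 0.98 × √(24/2) = 3.3948
Critical value for a two-sided test at α = 0.05: z_{α/2} = 1.960.
Power = Φ(δ − 1.960) + Φ(−δ − 1.960) = Φ(1.435) + Φ(-5.355) = 0.9243 + 0.0000 = 0.9243.

Power ≈ 0.924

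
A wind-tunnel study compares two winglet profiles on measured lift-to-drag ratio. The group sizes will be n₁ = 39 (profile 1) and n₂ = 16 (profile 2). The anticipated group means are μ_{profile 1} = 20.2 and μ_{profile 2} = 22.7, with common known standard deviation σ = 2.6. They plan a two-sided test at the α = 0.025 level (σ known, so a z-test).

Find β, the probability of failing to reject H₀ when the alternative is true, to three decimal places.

β ≈ 0.159

Standardized effect: d = |μ_{profile 1} − μ_{profile 2}| / σ = |20.2 − 22.7| / 2.6 = 0.9615
Noncentrality parameter: δ = d / √(1/n₁ + 1/n₂) = 0.9615 / √(1/39 + 1/16) = 3.2388
Two-sided α = 0.025 → critical value z_{0.0125} = 2.241.
Power = Φ(δ − 2.241) + Φ(−δ − 2.241) = Φ(0.997) + Φ(-5.480) = 0.8407 + 0.0000 = 0.8407.
Type II error: β = 1 − power = 1 − 0.8407 = 0.1593.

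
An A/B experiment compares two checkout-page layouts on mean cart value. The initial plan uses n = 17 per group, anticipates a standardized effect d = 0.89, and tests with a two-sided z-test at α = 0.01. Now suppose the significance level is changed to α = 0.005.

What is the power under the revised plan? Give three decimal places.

Power ≈ 0.416

δ = d·√(n/2) = 0.89 × √(17/2) = 2.5948 (unchanged). New critical value: z_{0.0025} = 2.807.
Revised power = Φ(δ − 2.807) + Φ(−δ − 2.807) = Φ(-0.212) + Φ(-5.402) = 0.4160 + 0.0000 = 0.4160.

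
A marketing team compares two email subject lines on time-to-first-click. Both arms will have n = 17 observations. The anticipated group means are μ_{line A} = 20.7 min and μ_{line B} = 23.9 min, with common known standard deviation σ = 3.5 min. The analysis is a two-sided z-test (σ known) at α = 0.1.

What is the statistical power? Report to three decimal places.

Standardized effect: d = |μ_{line A} − μ_{line B}| / σ = |20.7 − 23.9| / 3.5 = 0.9143
Noncentrality parameter: δ = d·√(n/2) = 0.9143 × √(17/2) = 2.6656
Critical value for a two-sided test at α = 0.1: z_{α/2} = 1.645.
Power = Φ(δ − 1.645) + Φ(−δ − 1.645) = Φ(1.021) + Φ(-4.310) = 0.8463 + 0.0000 = 0.8463.

Power ≈ 0.846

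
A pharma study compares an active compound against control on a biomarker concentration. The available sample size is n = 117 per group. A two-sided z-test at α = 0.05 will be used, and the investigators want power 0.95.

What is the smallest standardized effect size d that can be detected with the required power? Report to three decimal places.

d ≈ 0.471

Required noncentrality: δ = z_{0.025} + z_{0.05} = 1.960 + 1.645 = 3.605.
(Lower-tail contribution to power is negligible for δ > 0.)
δ = d·√(n/2) ⇒ d = δ/√(n/2) = 3.605/√(117/2) = 0.4713.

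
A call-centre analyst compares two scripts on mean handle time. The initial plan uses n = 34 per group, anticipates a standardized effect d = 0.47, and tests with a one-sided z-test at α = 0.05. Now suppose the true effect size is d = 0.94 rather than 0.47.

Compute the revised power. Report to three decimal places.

Power ≈ 0.987

With d = 0.94: δ = d·√(n/2) = 0.94 × √(34/2) = 3.8757. Critical value z_{0.05} = 1.645.
Revised power = P(Z > 1.645 − δ) = Φ(2.231) = 0.9872.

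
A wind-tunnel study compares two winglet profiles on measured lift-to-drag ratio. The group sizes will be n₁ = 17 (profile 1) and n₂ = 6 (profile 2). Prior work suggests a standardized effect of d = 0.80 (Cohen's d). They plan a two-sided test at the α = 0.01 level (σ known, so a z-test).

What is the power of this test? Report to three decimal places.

Noncentrality parameter: δ = d / √(1/n₁ + 1/n₂) = 0.80 / √(1/17 + 1/6) = 1.6847
Critical value for a two-sided test at α = 0.01: z_{α/2} = 2.576.
Power = Φ(δ − 2.576) + Φ(−δ − 2.576) = Φ(-0.891) + Φ(-4.261) = 0.1864 + 0.0000 = 0.1864.

Power ≈ 0.186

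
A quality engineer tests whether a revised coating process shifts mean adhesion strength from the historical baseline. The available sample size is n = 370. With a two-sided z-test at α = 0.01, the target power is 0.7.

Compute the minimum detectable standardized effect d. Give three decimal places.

Required noncentrality: δ = z_{0.005} + z_{0.30} = 2.576 + 0.524 = 3.100.
(Lower-tail contribution to power is negligible for δ > 0.)
δ = d·√n ⇒ d = δ/√n = 3.100/√370 = 0.1612.

d ≈ 0.161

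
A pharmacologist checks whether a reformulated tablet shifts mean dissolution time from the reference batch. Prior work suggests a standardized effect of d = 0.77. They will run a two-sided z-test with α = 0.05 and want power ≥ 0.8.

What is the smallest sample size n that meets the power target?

n = 14

Set Φ(δ − 1.960) = 0.8; then δ − 1.960 = Φ⁻¹(0.8) = 0.842, giving δ = 2.802.
(The Φ(−δ − z_{α/2}) term is vanishingly small for δ > 0 and is dropped in the standard sample-size formula.)
δ = d·√n ⇒ n = (δ/d)² = (2.802 / 0.77)² = 13.24.
Round up to the next whole unit.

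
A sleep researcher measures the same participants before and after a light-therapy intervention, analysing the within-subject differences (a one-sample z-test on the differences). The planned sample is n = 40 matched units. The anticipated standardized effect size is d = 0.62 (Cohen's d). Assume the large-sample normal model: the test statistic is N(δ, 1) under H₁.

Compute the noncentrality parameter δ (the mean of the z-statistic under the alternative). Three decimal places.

δ ≈ 3.921

δ = d·√n = 0.62 × √40 = 3.9212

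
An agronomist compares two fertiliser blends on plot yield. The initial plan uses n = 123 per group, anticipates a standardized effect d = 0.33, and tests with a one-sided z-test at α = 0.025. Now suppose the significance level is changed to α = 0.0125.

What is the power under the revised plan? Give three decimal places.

Power ≈ 0.636

δ = d·√(n/2) = 0.33 × √(123/2) = 2.5879 (unchanged). New critical value: z_{0.0125} = 2.241.
Revised power = P(Z > 2.241 − δ) = Φ(0.347) = 0.6355.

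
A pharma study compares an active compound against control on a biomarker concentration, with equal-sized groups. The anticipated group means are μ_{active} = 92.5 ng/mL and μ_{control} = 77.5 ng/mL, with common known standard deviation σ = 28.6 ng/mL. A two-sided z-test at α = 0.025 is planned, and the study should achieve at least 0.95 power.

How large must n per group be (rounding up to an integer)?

Standardized effect: d = |μ_{active} − μ_{control}| / σ = |92.5 − 77.5| / 28.6 = 0.5245
For power 0.95 need Φ(δ − z_{0.0125}) = 0.95, so δ = z_{0.0125} + z_{0.05} = 2.241 + 1.645 = 3.886.
(For δ > 0 the lower-tail rejection region contributes negligibly to power, so the one-term inversion is standard.)
δ = d·√(n/2) ⇒ n = 2(δ/d)² = 2 × (3.886 / 0.5245)² = 109.81.
Round up to the next whole unit.

n = 110 per group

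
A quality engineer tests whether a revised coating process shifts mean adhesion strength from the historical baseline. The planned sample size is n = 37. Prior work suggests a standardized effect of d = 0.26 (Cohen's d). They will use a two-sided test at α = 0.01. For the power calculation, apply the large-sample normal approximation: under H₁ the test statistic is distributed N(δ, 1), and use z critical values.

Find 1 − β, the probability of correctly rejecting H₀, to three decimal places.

Noncentrality parameter: δ = d·√n = 0.26 × √37 = 1.5815
Two-sided α = 0.01 → critical value z_{0.005} = 2.576.
Power = Φ(δ − 2.576) + Φ(−δ − 2.576) = Φ(-0.994) + Φ(-4.157) = 0.1600 + 0.0000 = 0.1601.

Power ≈ 0.160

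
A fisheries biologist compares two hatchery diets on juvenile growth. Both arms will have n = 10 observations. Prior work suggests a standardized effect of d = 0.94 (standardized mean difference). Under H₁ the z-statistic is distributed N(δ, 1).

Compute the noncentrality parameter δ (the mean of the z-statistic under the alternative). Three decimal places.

δ ≈ 2.102

δ = d·√(n/2) = 0.94 × √(10/2) = 2.1019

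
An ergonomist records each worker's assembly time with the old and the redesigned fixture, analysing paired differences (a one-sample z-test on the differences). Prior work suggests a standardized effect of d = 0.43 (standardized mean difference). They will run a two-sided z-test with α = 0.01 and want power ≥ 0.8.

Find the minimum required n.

For power 0.8 need Φ(δ − z_{0.005}) = 0.8, so δ = z_{0.005} + z_{0.20} = 2.576 + 0.842 = 3.417.
(Ignoring the negligible lower-tail rejection probability gives the usual closed-form inversion.)
δ = d·√n ⇒ n = (δ/d)² = (3.417 / 0.43)² = 63.16.
Rounding up, n = 64.

n = 64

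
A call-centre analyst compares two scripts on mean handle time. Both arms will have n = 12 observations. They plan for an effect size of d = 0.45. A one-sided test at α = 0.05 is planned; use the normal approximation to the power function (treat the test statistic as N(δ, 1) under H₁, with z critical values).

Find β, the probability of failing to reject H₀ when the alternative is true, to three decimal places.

β ≈ 0.706

Noncentrality parameter: δ = d·√(n/2) = 0.45 × √(12/2) = 1.1023
One-sided α = 0.05 → critical value z_{0.05} = 1.645.
Power = Φ(δ − 1.645) = Φ(-0.543) = 0.2937.
Type II error: β = 1 − power = 1 − 0.2937 = 0.7063.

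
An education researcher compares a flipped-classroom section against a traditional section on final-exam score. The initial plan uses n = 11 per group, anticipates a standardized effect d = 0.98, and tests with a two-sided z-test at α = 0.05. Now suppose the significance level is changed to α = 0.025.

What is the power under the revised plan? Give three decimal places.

δ = d·√(n/2) = 0.98 × √(11/2) = 2.2983 (unchanged). New critical value: z_{0.0125} = 2.241.
Revised power = Φ(δ − 2.241) + Φ(−δ − 2.241) = Φ(0.057) + Φ(-4.540) = 0.5227 + 0.0000 = 0.5227.

Power ≈ 0.523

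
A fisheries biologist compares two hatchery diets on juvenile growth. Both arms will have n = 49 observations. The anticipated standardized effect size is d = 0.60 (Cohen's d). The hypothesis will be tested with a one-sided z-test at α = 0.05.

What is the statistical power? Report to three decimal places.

Noncentrality parameter: δ = d·√(n/2) = 0.60 × √(49/2) = 2.9698
One-sided α = 0.05 → critical value z_{0.05} = 1.645.
Power = Φ(δ − 1.645) = Φ(1.325) = 0.9074.

Power ≈ 0.907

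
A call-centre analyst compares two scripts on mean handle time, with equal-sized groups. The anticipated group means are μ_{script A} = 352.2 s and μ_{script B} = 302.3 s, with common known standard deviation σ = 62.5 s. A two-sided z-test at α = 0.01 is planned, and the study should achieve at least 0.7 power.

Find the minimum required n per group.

Standardized effect: d = |μ_{script A} − μ_{script B}| / σ = |352.2 − 302.3| / 62.5 = 0.7984
Set Φ(δ − 2.576) = 0.7; then δ − 2.576 = Φ⁻¹(0.7) = 0.524, giving δ = 3.100.
(For δ > 0 the lower-tail rejection region contributes negligibly to power, so the one-term inversion is standard.)
δ = d·√(n/2) ⇒ n = 2(δ/d)² = 2 × (3.100 / 0.7984)² = 30.16.
Round up to the next whole unit.

n = 31 per group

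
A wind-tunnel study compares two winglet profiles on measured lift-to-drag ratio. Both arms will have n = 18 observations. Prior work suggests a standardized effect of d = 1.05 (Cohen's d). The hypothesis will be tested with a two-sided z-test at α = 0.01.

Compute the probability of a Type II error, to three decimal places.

Noncentrality parameter: δ = d·√(n/2) = 1.05 × √(18/2) = 3.1500
Critical value for a two-sided test at α = 0.01: z_{α/2} = 2.576.
Power = Φ(δ − 2.576) + Φ(−δ − 2.576) = Φ(0.574) + Φ(-5.726) = 0.7171 + 0.0000 = 0.7171.
Type II error: β = 1 − power = 1 − 0.7171 = 0.2829.

β ≈ 0.283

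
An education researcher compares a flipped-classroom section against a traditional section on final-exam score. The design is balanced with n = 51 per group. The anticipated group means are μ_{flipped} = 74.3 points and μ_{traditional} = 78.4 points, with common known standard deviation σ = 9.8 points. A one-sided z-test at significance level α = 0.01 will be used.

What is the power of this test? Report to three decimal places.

Power ≈ 0.415

Standardized effect: d = |μ_{flipped} − μ_{traditional}| / σ = |74.3 − 78.4| / 9.8 = 0.4184
Noncentrality parameter: δ = d·√(n/2) = 0.4184 × √(51/2) = 2.1127
One-sided α = 0.01 → critical value z_{0.01} = 2.326.
Power = P(Z > 2.326 − δ) = Φ(-0.214) = 0.4154.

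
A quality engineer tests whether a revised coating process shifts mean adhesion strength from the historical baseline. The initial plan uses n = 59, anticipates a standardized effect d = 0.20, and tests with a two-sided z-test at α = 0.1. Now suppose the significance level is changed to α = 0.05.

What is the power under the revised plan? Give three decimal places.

Power ≈ 0.336

δ = d·√n = 0.20 × √59 = 1.5362 (unchanged). New critical value: z_{0.025} = 1.960.
Revised power = Φ(δ − 1.960) + Φ(−δ − 1.960) = Φ(-0.424) + Φ(-3.496) = 0.3359 + 0.0002 = 0.3361.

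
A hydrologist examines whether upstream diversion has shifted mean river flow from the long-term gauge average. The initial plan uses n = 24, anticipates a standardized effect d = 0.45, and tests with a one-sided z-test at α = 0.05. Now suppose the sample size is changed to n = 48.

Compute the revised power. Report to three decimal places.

With n = 48: δ = d·√n = 0.45 × √48 = 3.1177. Critical value z_{0.05} = 1.645.
Revised power = P(Z > 1.645 − δ) = Φ(1.473) = 0.9296.

Power ≈ 0.930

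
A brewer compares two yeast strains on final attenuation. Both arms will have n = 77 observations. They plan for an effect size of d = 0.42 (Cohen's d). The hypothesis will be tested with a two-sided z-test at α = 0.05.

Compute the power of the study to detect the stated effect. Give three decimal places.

Power ≈ 0.741

Noncentrality parameter: δ = d·√(n/2) = 0.42 × √(77/2) = 2.6060
Two-sided α = 0.05 → critical value z_{0.025} = 1.960.
Power = Φ(δ − 1.960) + Φ(−δ − 1.960) = Φ(0.646) + Φ(-4.566) = 0.7409 + 0.0000 = 0.7409.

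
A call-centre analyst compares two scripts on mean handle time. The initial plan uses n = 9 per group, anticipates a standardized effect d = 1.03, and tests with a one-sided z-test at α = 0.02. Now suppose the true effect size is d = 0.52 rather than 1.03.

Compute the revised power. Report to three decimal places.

Power ≈ 0.171

With d = 0.52: δ = d·√(n/2) = 0.52 × √(9/2) = 1.1031. Critical value z_{0.02} = 2.054.
Revised power = P(Z > 2.054 − δ) = Φ(-0.951) = 0.1709.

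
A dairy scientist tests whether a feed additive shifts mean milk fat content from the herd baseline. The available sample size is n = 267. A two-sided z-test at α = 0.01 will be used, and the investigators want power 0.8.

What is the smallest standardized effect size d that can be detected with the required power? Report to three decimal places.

Need Φ(δ − 2.576) = 0.8, so δ = 2.576 + 0.842 = 3.417.
(Lower-tail contribution to power is negligible for δ > 0.)
δ = d·√n ⇒ d = δ/√n = 3.417/√267 = 0.2091.

d ≈ 0.209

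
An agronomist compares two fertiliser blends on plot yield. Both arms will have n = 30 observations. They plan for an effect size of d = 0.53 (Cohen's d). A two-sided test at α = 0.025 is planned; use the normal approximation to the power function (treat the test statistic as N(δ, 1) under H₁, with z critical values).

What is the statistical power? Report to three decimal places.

Power ≈ 0.425

Noncentrality parameter: δ = d·√(n/2) = 0.53 × √(30/2) = 2.0527
Two-sided α = 0.025 → critical value z_{0.0125} = 2.241.
Power = Φ(δ − 2.241) + Φ(−δ − 2.241) = Φ(-0.189) + Φ(-4.294) = 0.4252 + 0.0000 = 0.4252.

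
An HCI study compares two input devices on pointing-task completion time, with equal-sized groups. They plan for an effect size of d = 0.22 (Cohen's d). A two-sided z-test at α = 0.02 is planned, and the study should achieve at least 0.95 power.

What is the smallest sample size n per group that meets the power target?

Set Φ(δ − 2.326) = 0.95; then δ − 2.326 = Φ⁻¹(0.95) = 1.645, giving δ = 3.971.
(For δ > 0 the lower-tail rejection region contributes negligibly to power, so the one-term inversion is standard.)
δ = d·√(n/2) ⇒ n = 2(δ/d)² = 2 × (3.971 / 0.22)² = 651.67.
Round up to the next whole unit.

n = 652 per group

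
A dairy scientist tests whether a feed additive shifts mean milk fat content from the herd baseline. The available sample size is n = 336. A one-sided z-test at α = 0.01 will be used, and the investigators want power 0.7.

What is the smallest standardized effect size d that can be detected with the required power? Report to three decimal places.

Need Φ(δ − 2.326) = 0.7, so δ = 2.326 + 0.524 = 2.851.
δ = d·√n ⇒ d = δ/√n = 2.851/√336 = 0.1555.

d ≈ 0.156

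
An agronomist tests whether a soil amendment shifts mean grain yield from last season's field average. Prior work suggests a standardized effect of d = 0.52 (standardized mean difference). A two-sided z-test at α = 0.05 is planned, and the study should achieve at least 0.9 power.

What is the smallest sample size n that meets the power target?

For power 0.9 need Φ(δ − z_{0.025}) = 0.9, so δ = z_{0.025} + z_{0.10} = 1.960 + 1.282 = 3.242.
(For δ > 0 the lower-tail rejection region contributes negligibly to power, so the one-term inversion is standard.)
δ = d·√n ⇒ n = (δ/d)² = (3.242 / 0.52)² = 38.86.
Rounding up, n = 39.

n = 39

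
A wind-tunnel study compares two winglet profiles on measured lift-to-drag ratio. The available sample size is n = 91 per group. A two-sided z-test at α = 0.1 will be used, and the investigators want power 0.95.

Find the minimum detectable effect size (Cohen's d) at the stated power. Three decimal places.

d ≈ 0.488

Required noncentrality: δ = z_{0.05} + z_{0.05} = 1.645 + 1.645 = 3.290.
(The second rejection-region term Φ(−δ − z_{α/2}) is negligible and dropped.)
δ = d·√(n/2) ⇒ d = δ/√(n/2) = 3.290/√(91/2) = 0.4877.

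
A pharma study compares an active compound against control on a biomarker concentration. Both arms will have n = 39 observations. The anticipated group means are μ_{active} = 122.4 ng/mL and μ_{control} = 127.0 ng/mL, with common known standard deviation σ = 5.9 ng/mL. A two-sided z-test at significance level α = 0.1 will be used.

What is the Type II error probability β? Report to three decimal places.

Standardized effect: d = |μ_{active} − μ_{control}| / σ = |122.4 − 127.0| / 5.9 = 0.7797
Noncentrality parameter: δ = d·√(n/2) = 0.7797 × √(39/2) = 3.4429
Critical value for a two-sided test at α = 0.1: z_{α/2} = 1.645.
Power = Φ(δ − 1.645) + Φ(−δ − 1.645) = Φ(1.798) + Φ(-5.088) = 0.9639 + 0.0000 = 0.9639.
Type II error: β = 1 − power = 1 − 0.9639 = 0.0361.

β ≈ 0.036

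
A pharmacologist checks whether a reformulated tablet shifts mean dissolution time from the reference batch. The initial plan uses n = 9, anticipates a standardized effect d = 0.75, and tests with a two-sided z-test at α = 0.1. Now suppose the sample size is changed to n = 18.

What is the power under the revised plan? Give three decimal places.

Power ≈ 0.938

With n = 18: δ = d·√n = 0.75 × √18 = 3.1820. Critical value z_{0.05} = 1.645.
Revised power = Φ(δ − 1.645) + Φ(−δ − 1.645) = Φ(1.537) + Φ(-4.827) = 0.9379 + 0.0000 = 0.9379.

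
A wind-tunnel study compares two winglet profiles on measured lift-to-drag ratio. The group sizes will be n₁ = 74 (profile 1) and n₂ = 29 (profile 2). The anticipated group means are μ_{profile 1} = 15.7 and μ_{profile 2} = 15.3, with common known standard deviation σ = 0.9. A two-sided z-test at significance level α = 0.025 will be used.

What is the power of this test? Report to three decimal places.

Power ≈ 0.416

Standardized effect: d = |μ_{profile 1} − μ_{profile 2}| / σ = |15.7 − 15.3| / 0.9 = 0.4444
Noncentrality parameter: λ = d / √(1/n₁ + 1/n₂) = 0.4444 / √(1/74 + 1/29) = 2.0287
Two-sided α = 0.025 → critical value z_{0.0125} = 2.241.
Power = Φ(λ − 2.241) + Φ(−λ − 2.241) = Φ(-0.213) + Φ(-4.270) = 0.4158 + 0.0000 = 0.4158.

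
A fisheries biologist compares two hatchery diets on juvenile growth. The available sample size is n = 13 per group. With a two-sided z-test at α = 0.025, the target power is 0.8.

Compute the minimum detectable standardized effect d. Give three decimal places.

d ≈ 1.209

Required noncentrality: δ = z_{0.0125} + z_{0.20} = 2.241 + 0.842 = 3.083.
(The second rejection-region term Φ(−δ − z_{α/2}) is negligible and dropped.)
δ = d·√(n/2) ⇒ d = δ/√(n/2) = 3.083/√(13/2) = 1.2093.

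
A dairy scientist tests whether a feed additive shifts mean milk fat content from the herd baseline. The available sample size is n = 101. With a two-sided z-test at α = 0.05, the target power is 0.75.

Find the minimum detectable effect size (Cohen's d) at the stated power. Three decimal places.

Need Φ(δ − 1.960) = 0.75, so δ = 1.960 + 0.674 = 2.634.
(The second rejection-region term Φ(−δ − z_{α/2}) is negligible and dropped.)
δ = d·√n ⇒ d = δ/√n = 2.634/√101 = 0.2621.

d ≈ 0.262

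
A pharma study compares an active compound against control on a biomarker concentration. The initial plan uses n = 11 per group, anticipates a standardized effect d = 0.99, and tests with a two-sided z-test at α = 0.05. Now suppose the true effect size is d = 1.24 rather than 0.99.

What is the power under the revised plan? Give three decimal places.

Power ≈ 0.828

With d = 1.24: δ = d·√(n/2) = 1.24 × √(11/2) = 2.9081. Critical value z_{0.025} = 1.960.
Revised power = Φ(δ − 1.960) + Φ(−δ − 1.960) = Φ(0.948) + Φ(-4.868) = 0.8285 + 0.0000 = 0.8285.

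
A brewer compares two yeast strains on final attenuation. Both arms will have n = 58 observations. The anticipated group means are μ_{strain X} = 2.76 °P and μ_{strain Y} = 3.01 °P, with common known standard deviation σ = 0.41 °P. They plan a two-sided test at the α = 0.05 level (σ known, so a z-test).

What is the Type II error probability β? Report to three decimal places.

Standardized effect: d = |μ_{strain X} − μ_{strain Y}| / σ = |2.76 − 3.01| / 0.41 = 0.6098
Noncentrality parameter: δ = d·√(n/2) = 0.6098 × √(58/2) = 3.2836
Two-sided α = 0.05 → critical value z_{0.025} = 1.960.
Power = Φ(δ − 1.960) + Φ(−δ − 1.960) = Φ(1.324) + Φ(-5.244) = 0.9072 + 0.0000 = 0.9072.
Type II error: β = 1 − power = 1 − 0.9072 = 0.0928.

β ≈ 0.093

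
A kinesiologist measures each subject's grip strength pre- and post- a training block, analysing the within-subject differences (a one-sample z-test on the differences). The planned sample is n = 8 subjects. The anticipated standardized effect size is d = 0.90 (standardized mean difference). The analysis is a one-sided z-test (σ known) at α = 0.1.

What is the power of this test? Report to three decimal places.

Power ≈ 0.897

Noncentrality parameter: λ = d·√n = 0.90 × √8 = 2.5456
One-sided α = 0.1 → critical value z_{0.1} = 1.282.
Power = Φ(λ − 1.282) = Φ(1.264) = 0.8969.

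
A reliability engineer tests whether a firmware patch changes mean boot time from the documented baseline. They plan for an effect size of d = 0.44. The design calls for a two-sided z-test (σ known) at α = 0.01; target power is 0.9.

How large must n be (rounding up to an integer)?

For power 0.9 need Φ(δ − z_{0.005}) = 0.9, so δ = z_{0.005} + z_{0.10} = 2.576 + 1.282 = 3.857.
(For δ > 0 the lower-tail rejection region contributes negligibly to power, so the one-term inversion is standard.)
δ = d·√n ⇒ n = (δ/d)² = (3.857 / 0.44)² = 76.86.
Round up to the next whole unit.

n = 77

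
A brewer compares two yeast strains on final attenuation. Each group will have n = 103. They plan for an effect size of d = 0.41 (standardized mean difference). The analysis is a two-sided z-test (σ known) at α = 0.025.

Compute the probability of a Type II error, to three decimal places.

β ≈ 0.242

Noncentrality parameter: δ = d·√(n/2) = 0.41 × √(103/2) = 2.9423
Two-sided α = 0.025 → critical value z_{0.0125} = 2.241.
Power = Φ(δ − 2.241) + Φ(−δ − 2.241) = Φ(0.701) + Φ(-5.184) = 0.7583 + 0.0000 = 0.7583.
Type II error: β = 1 − power = 1 − 0.7583 = 0.2417.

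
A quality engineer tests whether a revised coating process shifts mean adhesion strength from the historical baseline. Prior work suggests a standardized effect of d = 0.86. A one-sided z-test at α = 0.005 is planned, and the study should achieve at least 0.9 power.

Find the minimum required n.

Set Φ(δ − 2.576) = 0.9; then δ − 2.576 = Φ⁻¹(0.9) = 1.282, giving δ = 3.857.
δ = d·√n ⇒ n = (δ/d)² = (3.857 / 0.86)² = 20.12.
Round up to the next whole unit.

n = 21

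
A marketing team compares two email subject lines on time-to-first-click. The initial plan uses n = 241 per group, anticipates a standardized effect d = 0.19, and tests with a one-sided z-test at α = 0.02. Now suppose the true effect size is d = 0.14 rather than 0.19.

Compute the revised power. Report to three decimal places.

With d = 0.14: δ = d·√(n/2) = 0.14 × √(241/2) = 1.5368. Critical value z_{0.02} = 2.054.
Revised power = P(Z > 2.054 − δ) = Φ(-0.517) = 0.3026.

Power ≈ 0.303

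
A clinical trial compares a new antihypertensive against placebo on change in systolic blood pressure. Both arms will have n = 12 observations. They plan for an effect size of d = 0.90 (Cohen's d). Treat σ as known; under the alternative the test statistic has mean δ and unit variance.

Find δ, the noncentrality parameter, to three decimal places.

δ ≈ 2.205

The noncentrality parameter scales effect size by the design's sample-size factor: δ = d·√(n/2) = 0.90 × √(12/2) = 2.2045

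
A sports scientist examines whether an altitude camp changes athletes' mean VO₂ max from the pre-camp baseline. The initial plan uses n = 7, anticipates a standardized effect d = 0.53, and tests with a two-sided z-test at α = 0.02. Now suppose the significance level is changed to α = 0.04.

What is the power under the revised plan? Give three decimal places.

δ = d·√n = 0.53 × √7 = 1.4022 (unchanged). New critical value: z_{0.02} = 2.054.
Revised power = Φ(δ − 2.054) + Φ(−δ − 2.054) = Φ(-0.652) + Φ(-3.456) = 0.2574 + 0.0003 = 0.2576.

Power ≈ 0.258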